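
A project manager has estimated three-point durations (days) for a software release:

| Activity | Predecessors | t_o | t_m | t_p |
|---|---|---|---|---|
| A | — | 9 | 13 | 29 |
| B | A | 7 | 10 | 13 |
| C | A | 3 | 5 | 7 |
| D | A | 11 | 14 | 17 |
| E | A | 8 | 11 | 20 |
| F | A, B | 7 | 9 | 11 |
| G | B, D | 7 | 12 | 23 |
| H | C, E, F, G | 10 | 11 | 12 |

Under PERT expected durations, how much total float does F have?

8 days

te_A = (9 + 4·13 + 29)/6 = 90/6 = 15
te_B = (7 + 4·10 + 13)/6 = 60/6 = 10
te_C = (3 + 4·5 + 7)/6 = 30/6 = 5
te_D = (11 + 4·14 + 17)/6 = 84/6 = 14
te_E = (8 + 4·11 + 20)/6 = 72/6 = 12
te_F = (7 + 4·9 + 11)/6 = 54/6 = 9
te_G = (7 + 4·12 + 23)/6 = 78/6 = 13
te_H = (10 + 4·11 + 12)/6 = 66/6 = 11

Forward pass:
ES_A = 0; EF_A = 15
ES_B = 15; EF_B = 15+10 = 25
ES_C = 15; EF_C = 15+5 = 20
ES_D = 15; EF_D = 15+14 = 29
ES_E = 15; EF_E = 15+12 = 27
ES_F = max(EF_A=15, EF_B=25) = 25; EF_F = 25+9 = 34
ES_G = max(EF_B=25, EF_D=29) = 29; EF_G = 29+13 = 42
ES_H = max(EF_C=20, EF_E=27, EF_F=34, EF_G=42) = 42; EF_H = 42+11 = 53
Expected project duration μ = 53 days. Critical path: A → D → G → H.

Backward pass:
LF_H = 53; LS_H = 53−11 = 42
LF_G = LS_H = 42; LS_G = 42−13 = 29
LF_F = LS_H = 42; LS_F = 42−9 = 33
LF_E = LS_H = 42; LS_E = 42−12 = 30
LF_D = LS_G = 29; LS_D = 29−14 = 15
LF_C = LS_H = 42; LS_C = 42−5 = 37
LF_B = min(LS_F=33, LS_G=29) = 29; LS_B = 29−10 = 19
LF_A = min(LS_B=19, LS_C=37, LS_D=15, LS_E=30, LS_F=33) = 15; LS_A = 15−15 = 0
Slack_F = LS_F − ES_F = 33 − 25 = 8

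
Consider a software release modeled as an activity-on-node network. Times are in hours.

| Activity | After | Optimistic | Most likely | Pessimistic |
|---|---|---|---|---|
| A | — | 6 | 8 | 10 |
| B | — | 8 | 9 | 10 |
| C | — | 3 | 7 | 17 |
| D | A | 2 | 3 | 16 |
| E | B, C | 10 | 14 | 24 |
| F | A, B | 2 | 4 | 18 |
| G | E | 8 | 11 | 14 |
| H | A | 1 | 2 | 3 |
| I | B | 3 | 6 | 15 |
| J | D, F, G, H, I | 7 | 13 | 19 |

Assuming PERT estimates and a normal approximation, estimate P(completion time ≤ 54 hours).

0.968

te_A = (6 + 4·8 + 10)/6 = 48/6 = 8; σ²_A = ((10−6)/6)² = 0.444
te_B = (8 + 4·9 + 10)/6 = 54/6 = 9; σ²_B = ((10−8)/6)² = 0.111
te_C = (3 + 4·7 + 17)/6 = 48/6 = 8; σ²_C = ((17−3)/6)² = 5.444
te_D = (2 + 4·3 + 16)/6 = 30/6 = 5; σ²_D = ((16−2)/6)² = 5.444
te_E = (10 + 4·14 + 24)/6 = 90/6 = 15; σ²_E = ((24−10)/6)² = 5.444
te_F = (2 + 4·4 + 18)/6 = 36/6 = 6; σ²_F = ((18−2)/6)² = 7.111
te_G = (8 + 4·11 + 14)/6 = 66/6 = 11; σ²_G = ((14−8)/6)² = 1.000
te_H = (1 + 4·2 + 3)/6 = 12/6 = 2; σ²_H = ((3−1)/6)² = 0.111
te_I = (3 + 4·6 + 15)/6 = 42/6 = 7; σ²_I = ((15−3)/6)² = 4.000
te_J = (7 + 4·13 + 19)/6 = 78/6 = 13; σ²_J = ((19−7)/6)² = 4.000

Forward pass:
ES_A = 0; EF_A = 8
ES_B = 0; EF_B = 9
ES_C = 0; EF_C = 8
ES_D = 8; EF_D = 8+5 = 13
ES_E = max(EF_B=9, EF_C=8) = 9; EF_E = 9+15 = 24
ES_F = max(EF_A=8, EF_B=9) = 9; EF_F = 9+6 = 15
ES_G = 24; EF_G = 24+11 = 35
ES_H = 8; EF_H = 8+2 = 10
ES_I = 9; EF_I = 9+7 = 16
ES_J = max(EF_D=13, EF_F=15, EF_G=35, EF_H=10, EF_I=16) = 35; EF_J = 35+13 = 48
Expected project duration μ = 48 hours. Critical path: B → E → G → J.

Variance along critical path = 0.111 + 5.444 + 1.000 + 4.000 = 10.556; σ = √10.556 = 3.249 hours.
Z = (54 − 48) / 3.249 = 1.847
P(T ≤ 54) = Φ(1.847) ≈ 0.968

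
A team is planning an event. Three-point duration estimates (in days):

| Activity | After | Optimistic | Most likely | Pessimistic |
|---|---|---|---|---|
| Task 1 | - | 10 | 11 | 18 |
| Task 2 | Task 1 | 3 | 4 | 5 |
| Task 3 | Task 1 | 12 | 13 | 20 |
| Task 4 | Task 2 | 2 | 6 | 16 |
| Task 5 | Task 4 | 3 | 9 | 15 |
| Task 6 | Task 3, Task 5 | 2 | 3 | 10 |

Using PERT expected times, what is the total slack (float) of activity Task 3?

6 days

te_Task 1 = (10 + 4·11 + 18)/6 = 72/6 = 12
te_Task 2 = (3 + 4·4 + 5)/6 = 24/6 = 4
te_Task 3 = (12 + 4·13 + 20)/6 = 84/6 = 14
te_Task 4 = (2 + 4·6 + 16)/6 = 42/6 = 7
te_Task 5 = (3 + 4·9 + 15)/6 = 54/6 = 9
te_Task 6 = (2 + 4·3 + 10)/6 = 24/6 = 4

Forward pass:
ES_Task 1 = 0; EF_Task 1 = 12
ES_Task 2 = 12; EF_Task 2 = 12+4 = 16
ES_Task 3 = 12; EF_Task 3 = 12+14 = 26
ES_Task 4 = 16; EF_Task 4 = 16+7 = 23
ES_Task 5 = 23; EF_Task 5 = 23+9 = 32
ES_Task 6 = max(EF_Task 3=26, EF_Task 5=32) = 32; EF_Task 6 = 32+4 = 36
Expected project duration μ = 36 days. Critical path: Task 1 → Task 2 → Task 4 → Task 5 → Task 6.

Backward pass:
LF_Task 6 = 36; LS_Task 6 = 36−4 = 32
LF_Task 5 = LS_Task 6 = 32; LS_Task 5 = 32−9 = 23
LF_Task 4 = LS_Task 5 = 23; LS_Task 4 = 23−7 = 16
LF_Task 3 = LS_Task 6 = 32; LS_Task 3 = 32−14 = 18
LF_Task 2 = LS_Task 4 = 16; LS_Task 2 = 16−4 = 12
LF_Task 1 = min(LS_Task 2=12, LS_Task 3=18) = 12; LS_Task 1 = 12−12 = 0
Slack_Task 3 = LS_Task 3 − ES_Task 3 = 18 − 12 = 6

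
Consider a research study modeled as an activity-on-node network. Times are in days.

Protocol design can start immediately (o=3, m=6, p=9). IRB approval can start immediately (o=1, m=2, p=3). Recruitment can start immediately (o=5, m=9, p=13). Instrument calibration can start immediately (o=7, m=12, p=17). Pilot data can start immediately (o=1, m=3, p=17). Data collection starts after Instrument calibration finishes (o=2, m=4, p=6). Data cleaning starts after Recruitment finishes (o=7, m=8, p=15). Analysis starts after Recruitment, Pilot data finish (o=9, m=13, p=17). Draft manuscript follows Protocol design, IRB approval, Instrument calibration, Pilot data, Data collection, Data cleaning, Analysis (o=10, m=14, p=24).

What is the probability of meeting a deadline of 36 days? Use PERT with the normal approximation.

te_Protocol design = (3 + 4·6 + 9)/6 = 36/6 = 6; σ²_Protocol design = ((9−3)/6)² = 1.000
te_IRB approval = (1 + 4·2 + 3)/6 = 12/6 = 2; σ²_IRB approval = ((3−1)/6)² = 0.111
te_Recruitment = (5 + 4·9 + 13)/6 = 54/6 = 9; σ²_Recruitment = ((13−5)/6)² = 1.778
te_Instrument calibration = (7 + 4·12 + 17)/6 = 72/6 = 12; σ²_Instrument calibration = ((17−7)/6)² = 2.778
te_Pilot data = (1 + 4·3 + 17)/6 = 30/6 = 5; σ²_Pilot data = ((17−1)/6)² = 7.111
te_Data collection = (2 + 4·4 + 6)/6 = 24/6 = 4; σ²_Data collection = ((6−2)/6)² = 0.444
te_Data cleaning = (7 + 4·8 + 15)/6 = 54/6 = 9; σ²_Data cleaning = ((15−7)/6)² = 1.778
te_Analysis = (9 + 4·13 + 17)/6 = 78/6 = 13; σ²_Analysis = ((17−9)/6)² = 1.778
te_Draft manuscript = (10 + 4·14 + 24)/6 = 90/6 = 15; σ²_Draft manuscript = ((24−10)/6)² = 5.444

Forward pass:
ES_Protocol design = 0; EF_Protocol design = 6
ES_IRB approval = 0; EF_IRB approval = 2
ES_Recruitment = 0; EF_Recruitment = 9
ES_Instrument calibration = 0; EF_Instrument calibration = 12
ES_Pilot data = 0; EF_Pilot data = 5
ES_Data collection = 12; EF_Data collection = 12+4 = 16
ES_Data cleaning = 9; EF_Data cleaning = 9+9 = 18
ES_Analysis = max(EF_Recruitment=9, EF_Pilot data=5) = 9; EF_Analysis = 9+13 = 22
ES_Draft manuscript = max(EF_Protocol design=6, EF_IRB approval=2, EF_Instrument calibration=12, EF_Pilot data=5, EF_Data collection=16, EF_Data cleaning=18, EF_Analysis=22) = 22; EF_Draft manuscript = 22+15 = 37
Expected project duration μ = 37 days. Critical path: Recruitment → Analysis → Draft manuscript.

Variance along critical path = 1.778 + 1.778 + 5.444 = 9.000; σ = √9.000 = 3.000 days.
Z = (36 − 37) / 3.000 = -0.333
P(T ≤ 36) = Φ(-0.333) ≈ 0.369

0.369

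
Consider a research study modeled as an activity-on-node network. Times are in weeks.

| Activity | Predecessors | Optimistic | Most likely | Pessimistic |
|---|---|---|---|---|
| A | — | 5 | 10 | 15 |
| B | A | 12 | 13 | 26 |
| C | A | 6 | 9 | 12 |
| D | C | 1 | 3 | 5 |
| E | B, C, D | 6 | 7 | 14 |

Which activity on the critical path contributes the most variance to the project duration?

te_A = (5 + 4·10 + 15)/6 = 60/6 = 10; σ²_A = ((15−5)/6)² = 2.778
te_B = (12 + 4·13 + 26)/6 = 90/6 = 15; σ²_B = ((26−12)/6)² = 5.444
te_C = (6 + 4·9 + 12)/6 = 54/6 = 9; σ²_C = ((12−6)/6)² = 1.000
te_D = (1 + 4·3 + 5)/6 = 18/6 = 3; σ²_D = ((5−1)/6)² = 0.444
te_E = (6 + 4·7 + 14)/6 = 48/6 = 8; σ²_E = ((14−6)/6)² = 1.778

Forward pass:
ES_A = 0; EF_A = 10
ES_B = 10; EF_B = 10+15 = 25
ES_C = 10; EF_C = 10+9 = 19
ES_D = 19; EF_D = 19+3 = 22
ES_E = max(EF_B=25, EF_C=19, EF_D=22) = 25; EF_E = 25+8 = 33
Expected project duration μ = 33 weeks. Critical path: A → B → E.

Variances on critical path: σ²_A=2.778, σ²_B=5.444, σ²_E=1.778.
Largest is σ²_B = 5.444.

B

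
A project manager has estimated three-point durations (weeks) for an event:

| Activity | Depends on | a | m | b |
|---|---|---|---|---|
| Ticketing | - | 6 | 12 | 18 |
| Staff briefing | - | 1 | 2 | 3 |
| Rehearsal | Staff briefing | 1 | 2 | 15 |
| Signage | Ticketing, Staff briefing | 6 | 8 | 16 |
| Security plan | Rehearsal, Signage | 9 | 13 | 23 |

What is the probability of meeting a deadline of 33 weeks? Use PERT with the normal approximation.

te_Ticketing = (6 + 4·12 + 18)/6 = 72/6 = 12; σ²_Ticketing = ((18−6)/6)² = 4.000
te_Staff briefing = (1 + 4·2 + 3)/6 = 12/6 = 2; σ²_Staff briefing = ((3−1)/6)² = 0.111
te_Rehearsal = (1 + 4·2 + 15)/6 = 24/6 = 4; σ²_Rehearsal = ((15−1)/6)² = 5.444
te_Signage = (6 + 4·8 + 16)/6 = 54/6 = 9; σ²_Signage = ((16−6)/6)² = 2.778
te_Security plan = (9 + 4·13 + 23)/6 = 84/6 = 14; σ²_Security plan = ((23−9)/6)² = 5.444

Forward pass:
ES_Ticketing = 0; EF_Ticketing = 12
ES_Staff briefing = 0; EF_Staff briefing = 2
ES_Rehearsal = 2; EF_Rehearsal = 2+4 = 6
ES_Signage = max(EF_Ticketing=12, EF_Staff briefing=2) = 12; EF_Signage = 12+9 = 21
ES_Security plan = max(EF_Rehearsal=6, EF_Signage=21) = 21; EF_Security plan = 21+14 = 35
Expected project duration μ = 35 weeks. Critical path: Ticketing → Signage → Security plan.

Variance along critical path = 4.000 + 2.778 + 5.444 = 12.222; σ = √12.222 = 3.496 weeks.
Z = (33 − 35) / 3.496 = -0.572
P(T ≤ 33) = Φ(-0.572) ≈ 0.284

0.284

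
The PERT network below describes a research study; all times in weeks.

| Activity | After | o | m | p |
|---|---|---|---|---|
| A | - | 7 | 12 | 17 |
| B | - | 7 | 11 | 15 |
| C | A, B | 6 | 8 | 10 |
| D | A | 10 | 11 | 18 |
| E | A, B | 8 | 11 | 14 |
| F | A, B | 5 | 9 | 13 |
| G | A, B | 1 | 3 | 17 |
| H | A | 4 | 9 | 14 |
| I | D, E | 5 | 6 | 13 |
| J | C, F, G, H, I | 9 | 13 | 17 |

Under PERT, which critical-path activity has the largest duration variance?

A

te_A = (7 + 4·12 + 17)/6 = 72/6 = 12; σ²_A = ((17−7)/6)² = 2.778
te_B = (7 + 4·11 + 15)/6 = 66/6 = 11; σ²_B = ((15−7)/6)² = 1.778
te_C = (6 + 4·8 + 10)/6 = 48/6 = 8; σ²_C = ((10−6)/6)² = 0.444
te_D = (10 + 4·11 + 18)/6 = 72/6 = 12; σ²_D = ((18−10)/6)² = 1.778
te_E = (8 + 4·11 + 14)/6 = 66/6 = 11; σ²_E = ((14−8)/6)² = 1.000
te_F = (5 + 4·9 + 13)/6 = 54/6 = 9; σ²_F = ((13−5)/6)² = 1.778
te_G = (1 + 4·3 + 17)/6 = 30/6 = 5; σ²_G = ((17−1)/6)² = 7.111
te_H = (4 + 4·9 + 14)/6 = 54/6 = 9; σ²_H = ((14−4)/6)² = 2.778
te_I = (5 + 4·6 + 13)/6 = 42/6 = 7; σ²_I = ((13−5)/6)² = 1.778
te_J = (9 + 4·13 + 17)/6 = 78/6 = 13; σ²_J = ((17−9)/6)² = 1.778

Forward pass:
ES_A = 0; EF_A = 12
ES_B = 0; EF_B = 11
ES_C = max(EF_A=12, EF_B=11) = 12; EF_C = 12+8 = 20
ES_D = 12; EF_D = 12+12 = 24
ES_E = max(EF_A=12, EF_B=11) = 12; EF_E = 12+11 = 23
ES_F = max(EF_A=12, EF_B=11) = 12; EF_F = 12+9 = 21
ES_G = max(EF_A=12, EF_B=11) = 12; EF_G = 12+5 = 17
ES_H = 12; EF_H = 12+9 = 21
ES_I = max(EF_D=24, EF_E=23) = 24; EF_I = 24+7 = 31
ES_J = max(EF_C=20, EF_F=21, EF_G=17, EF_H=21, EF_I=31) = 31; EF_J = 31+13 = 44
Expected project duration μ = 44 weeks. Critical path: A → D → I → J.

Variances on critical path: σ²_A=2.778, σ²_D=1.778, σ²_I=1.778, σ²_J=1.778.
Largest is σ²_A = 2.778.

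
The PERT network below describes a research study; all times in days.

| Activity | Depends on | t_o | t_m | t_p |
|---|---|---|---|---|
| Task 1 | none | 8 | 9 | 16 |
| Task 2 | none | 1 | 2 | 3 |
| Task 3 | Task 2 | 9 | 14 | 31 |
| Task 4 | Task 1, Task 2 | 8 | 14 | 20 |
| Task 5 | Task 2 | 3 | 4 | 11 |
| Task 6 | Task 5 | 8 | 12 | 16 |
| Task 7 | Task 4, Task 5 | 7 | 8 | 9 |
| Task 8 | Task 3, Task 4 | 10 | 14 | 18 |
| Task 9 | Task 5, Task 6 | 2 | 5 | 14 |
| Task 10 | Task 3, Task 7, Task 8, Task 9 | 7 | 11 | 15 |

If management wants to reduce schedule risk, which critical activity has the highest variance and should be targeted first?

te_Task 1 = (8 + 4·9 + 16)/6 = 60/6 = 10; σ²_Task 1 = ((16−8)/6)² = 1.778
te_Task 2 = (1 + 4·2 + 3)/6 = 12/6 = 2; σ²_Task 2 = ((3−1)/6)² = 0.111
te_Task 3 = (9 + 4·14 + 31)/6 = 96/6 = 16; σ²_Task 3 = ((31−9)/6)² = 13.444
te_Task 4 = (8 + 4·14 + 20)/6 = 84/6 = 14; σ²_Task 4 = ((20−8)/6)² = 4.000
te_Task 5 = (3 + 4·4 + 11)/6 = 30/6 = 5; σ²_Task 5 = ((11−3)/6)² = 1.778
te_Task 6 = (8 + 4·12 + 16)/6 = 72/6 = 12; σ²_Task 6 = ((16−8)/6)² = 1.778
te_Task 7 = (7 + 4·8 + 9)/6 = 48/6 = 8; σ²_Task 7 = ((9−7)/6)² = 0.111
te_Task 8 = (10 + 4·14 + 18)/6 = 84/6 = 14; σ²_Task 8 = ((18−10)/6)² = 1.778
te_Task 9 = (2 + 4·5 + 14)/6 = 36/6 = 6; σ²_Task 9 = ((14−2)/6)² = 4.000
te_Task 10 = (7 + 4·11 + 15)/6 = 66/6 = 11; σ²_Task 10 = ((15−7)/6)² = 1.778

Forward pass:
ES_Task 1 = 0; EF_Task 1 = 10
ES_Task 2 = 0; EF_Task 2 = 2
ES_Task 3 = 2; EF_Task 3 = 2+16 = 18
ES_Task 4 = max(EF_Task 1=10, EF_Task 2=2) = 10; EF_Task 4 = 10+14 = 24
ES_Task 5 = 2; EF_Task 5 = 2+5 = 7
ES_Task 6 = 7; EF_Task 6 = 7+12 = 19
ES_Task 7 = max(EF_Task 4=24, EF_Task 5=7) = 24; EF_Task 7 = 24+8 = 32
ES_Task 8 = max(EF_Task 3=18, EF_Task 4=24) = 24; EF_Task 8 = 24+14 = 38
ES_Task 9 = max(EF_Task 5=7, EF_Task 6=19) = 19; EF_Task 9 = 19+6 = 25
ES_Task 10 = max(EF_Task 3=18, EF_Task 7=32, EF_Task 8=38, EF_Task 9=25) = 38; EF_Task 10 = 38+11 = 49
Expected project duration μ = 49 days. Critical path: Task 1 → Task 4 → Task 8 → Task 10.

Variances on critical path: σ²_Task 1=1.778, σ²_Task 4=4.000, σ²_Task 8=1.778, σ²_Task 10=1.778.
Largest is σ²_Task 4 = 4.000.

Task 4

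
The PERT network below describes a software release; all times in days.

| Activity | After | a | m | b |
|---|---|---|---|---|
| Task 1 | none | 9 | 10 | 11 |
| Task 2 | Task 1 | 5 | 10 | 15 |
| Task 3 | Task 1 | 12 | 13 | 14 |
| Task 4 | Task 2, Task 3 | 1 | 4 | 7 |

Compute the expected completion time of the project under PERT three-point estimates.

te_Task 1 = (9 + 4·10 + 11)/6 = 60/6 = 10
te_Task 2 = (5 + 4·10 + 15)/6 = 60/6 = 10
te_Task 3 = (12 + 4·13 + 14)/6 = 78/6 = 13
te_Task 4 = (1 + 4·4 + 7)/6 = 24/6 = 4

Forward pass:
ES_Task 1 = 0; EF_Task 1 = 10
ES_Task 2 = 10; EF_Task 2 = 10+10 = 20
ES_Task 3 = 10; EF_Task 3 = 10+13 = 23
ES_Task 4 = max(EF_Task 2=20, EF_Task 3=23) = 23; EF_Task 4 = 23+4 = 27
Expected project duration μ = 27 days. Critical path: Task 1 → Task 3 → Task 4.

27 days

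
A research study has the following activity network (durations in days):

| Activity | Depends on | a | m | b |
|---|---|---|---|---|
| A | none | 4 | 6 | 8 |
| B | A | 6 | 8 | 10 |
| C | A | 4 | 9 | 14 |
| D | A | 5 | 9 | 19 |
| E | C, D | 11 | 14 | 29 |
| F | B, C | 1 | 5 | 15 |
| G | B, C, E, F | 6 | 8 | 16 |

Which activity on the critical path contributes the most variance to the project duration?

E

te_A = (4 + 4·6 + 8)/6 = 36/6 = 6; σ²_A = ((8−4)/6)² = 0.444
te_B = (6 + 4·8 + 10)/6 = 48/6 = 8; σ²_B = ((10−6)/6)² = 0.444
te_C = (4 + 4·9 + 14)/6 = 54/6 = 9; σ²_C = ((14−4)/6)² = 2.778
te_D = (5 + 4·9 + 19)/6 = 60/6 = 10; σ²_D = ((19−5)/6)² = 5.444
te_E = (11 + 4·14 + 29)/6 = 96/6 = 16; σ²_E = ((29−11)/6)² = 9.000
te_F = (1 + 4·5 + 15)/6 = 36/6 = 6; σ²_F = ((15−1)/6)² = 5.444
te_G = (6 + 4·8 + 16)/6 = 54/6 = 9; σ²_G = ((16−6)/6)² = 2.778

Forward pass:
ES_A = 0; EF_A = 6
ES_B = 6; EF_B = 6+8 = 14
ES_C = 6; EF_C = 6+9 = 15
ES_D = 6; EF_D = 6+10 = 16
ES_E = max(EF_C=15, EF_D=16) = 16; EF_E = 16+16 = 32
ES_F = max(EF_B=14, EF_C=15) = 15; EF_F = 15+6 = 21
ES_G = max(EF_B=14, EF_C=15, EF_E=32, EF_F=21) = 32; EF_G = 32+9 = 41
Expected project duration μ = 41 days. Critical path: A → D → E → G.

Variances on critical path: σ²_A=0.444, σ²_D=5.444, σ²_E=9.000, σ²_G=2.778.
Largest is σ²_E = 9.000.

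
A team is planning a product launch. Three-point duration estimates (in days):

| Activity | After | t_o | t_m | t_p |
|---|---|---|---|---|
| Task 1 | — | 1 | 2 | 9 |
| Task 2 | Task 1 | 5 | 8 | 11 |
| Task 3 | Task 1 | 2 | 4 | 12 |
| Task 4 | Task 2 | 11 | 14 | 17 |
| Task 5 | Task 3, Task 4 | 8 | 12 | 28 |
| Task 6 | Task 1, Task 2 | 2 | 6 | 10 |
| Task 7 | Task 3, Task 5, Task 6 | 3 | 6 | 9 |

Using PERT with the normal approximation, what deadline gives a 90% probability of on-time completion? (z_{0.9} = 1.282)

50.1 days

te_Task 1 = (1 + 4·2 + 9)/6 = 18/6 = 3; σ²_Task 1 = ((9−1)/6)² = 1.778
te_Task 2 = (5 + 4·8 + 11)/6 = 48/6 = 8; σ²_Task 2 = ((11−5)/6)² = 1.000
te_Task 3 = (2 + 4·4 + 12)/6 = 30/6 = 5; σ²_Task 3 = ((12−2)/6)² = 2.778
te_Task 4 = (11 + 4·14 + 17)/6 = 84/6 = 14; σ²_Task 4 = ((17−11)/6)² = 1.000
te_Task 5 = (8 + 4·12 + 28)/6 = 84/6 = 14; σ²_Task 5 = ((28−8)/6)² = 11.111
te_Task 6 = (2 + 4·6 + 10)/6 = 36/6 = 6; σ²_Task 6 = ((10−2)/6)² = 1.778
te_Task 7 = (3 + 4·6 + 9)/6 = 36/6 = 6; σ²_Task 7 = ((9−3)/6)² = 1.000

Forward pass:
ES_Task 1 = 0; EF_Task 1 = 3
ES_Task 2 = 3; EF_Task 2 = 3+8 = 11
ES_Task 3 = 3; EF_Task 3 = 3+5 = 8
ES_Task 4 = 11; EF_Task 4 = 11+14 = 25
ES_Task 5 = max(EF_Task 3=8, EF_Task 4=25) = 25; EF_Task 5 = 25+14 = 39
ES_Task 6 = max(EF_Task 1=3, EF_Task 2=11) = 11; EF_Task 6 = 11+6 = 17
ES_Task 7 = max(EF_Task 3=8, EF_Task 5=39, EF_Task 6=17) = 39; EF_Task 7 = 39+6 = 45
Expected project duration μ = 45 days. Critical path: Task 1 → Task 2 → Task 4 → Task 5 → Task 7.

Variance along critical path = 1.778 + 1.000 + 1.000 + 11.111 + 1.000 = 15.889; σ = 3.986 days.
D = μ + z·σ = 45 + 1.282·3.986 = 50.1 days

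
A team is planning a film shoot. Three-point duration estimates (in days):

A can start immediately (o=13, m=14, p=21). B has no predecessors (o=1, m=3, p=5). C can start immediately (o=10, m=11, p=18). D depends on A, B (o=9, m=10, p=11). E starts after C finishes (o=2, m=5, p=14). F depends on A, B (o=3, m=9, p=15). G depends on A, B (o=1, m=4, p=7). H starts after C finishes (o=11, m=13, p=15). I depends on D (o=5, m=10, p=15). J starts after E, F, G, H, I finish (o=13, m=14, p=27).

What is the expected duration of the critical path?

te_A = (13 + 4·14 + 21)/6 = 90/6 = 15
te_B = (1 + 4·3 + 5)/6 = 18/6 = 3
te_C = (10 + 4·11 + 18)/6 = 72/6 = 12
te_D = (9 + 4·10 + 11)/6 = 60/6 = 10
te_E = (2 + 4·5 + 14)/6 = 36/6 = 6
te_F = (3 + 4·9 + 15)/6 = 54/6 = 9
te_G = (1 + 4·4 + 7)/6 = 24/6 = 4
te_H = (11 + 4·13 + 15)/6 = 78/6 = 13
te_I = (5 + 4·10 + 15)/6 = 60/6 = 10
te_J = (13 + 4·14 + 27)/6 = 96/6 = 16

Forward pass:
ES_A = 0; EF_A = 15
ES_B = 0; EF_B = 3
ES_C = 0; EF_C = 12
ES_D = max(EF_A=15, EF_B=3) = 15; EF_D = 15+10 = 25
ES_E = 12; EF_E = 12+6 = 18
ES_F = max(EF_A=15, EF_B=3) = 15; EF_F = 15+9 = 24
ES_G = max(EF_A=15, EF_B=3) = 15; EF_G = 15+4 = 19
ES_H = 12; EF_H = 12+13 = 25
ES_I = 25; EF_I = 25+10 = 35
ES_J = max(EF_E=18, EF_F=24, EF_G=19, EF_H=25, EF_I=35) = 35; EF_J = 35+16 = 51
Expected project duration μ = 51 days. Critical path: A → D → I → J.

51 days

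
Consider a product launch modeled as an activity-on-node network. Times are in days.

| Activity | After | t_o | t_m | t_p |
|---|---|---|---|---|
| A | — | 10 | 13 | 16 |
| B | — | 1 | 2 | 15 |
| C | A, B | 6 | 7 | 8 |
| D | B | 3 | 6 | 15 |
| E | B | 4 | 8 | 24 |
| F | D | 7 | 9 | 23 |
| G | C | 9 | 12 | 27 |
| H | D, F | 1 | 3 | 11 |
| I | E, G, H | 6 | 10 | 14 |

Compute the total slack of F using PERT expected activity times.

8 days

te_A = (10 + 4·13 + 16)/6 = 78/6 = 13
te_B = (1 + 4·2 + 15)/6 = 24/6 = 4
te_C = (6 + 4·7 + 8)/6 = 42/6 = 7
te_D = (3 + 4·6 + 15)/6 = 42/6 = 7
te_E = (4 + 4·8 + 24)/6 = 60/6 = 10
te_F = (7 + 4·9 + 23)/6 = 66/6 = 11
te_G = (9 + 4·12 + 27)/6 = 84/6 = 14
te_H = (1 + 4·3 + 11)/6 = 24/6 = 4
te_I = (6 + 4·10 + 14)/6 = 60/6 = 10

Forward pass:
ES_A = 0; EF_A = 13
ES_B = 0; EF_B = 4
ES_C = max(EF_A=13, EF_B=4) = 13; EF_C = 13+7 = 20
ES_D = 4; EF_D = 4+7 = 11
ES_E = 4; EF_E = 4+10 = 14
ES_F = 11; EF_F = 11+11 = 22
ES_G = 20; EF_G = 20+14 = 34
ES_H = max(EF_D=11, EF_F=22) = 22; EF_H = 22+4 = 26
ES_I = max(EF_E=14, EF_G=34, EF_H=26) = 34; EF_I = 34+10 = 44
Expected project duration μ = 44 days. Critical path: A → C → G → I.

Backward pass:
LF_I = 44; LS_I = 44−10 = 34
LF_H = LS_I = 34; LS_H = 34−4 = 30
LF_G = LS_I = 34; LS_G = 34−14 = 20
LF_F = LS_H = 30; LS_F = 30−11 = 19
LF_E = LS_I = 34; LS_E = 34−10 = 24
LF_D = min(LS_F=19, LS_H=30) = 19; LS_D = 19−7 = 12
LF_C = LS_G = 20; LS_C = 20−7 = 13
LF_B = min(LS_C=13, LS_D=12, LS_E=24) = 12; LS_B = 12−4 = 8
LF_A = LS_C = 13; LS_A = 13−13 = 0
Slack_F = LS_F − ES_F = 19 − 11 = 8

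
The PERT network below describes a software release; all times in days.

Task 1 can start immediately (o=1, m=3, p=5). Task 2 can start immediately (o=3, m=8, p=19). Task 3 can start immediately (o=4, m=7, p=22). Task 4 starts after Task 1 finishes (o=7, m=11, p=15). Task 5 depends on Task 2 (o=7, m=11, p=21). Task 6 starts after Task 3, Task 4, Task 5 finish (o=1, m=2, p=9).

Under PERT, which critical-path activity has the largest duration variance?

te_Task 1 = (1 + 4·3 + 5)/6 = 18/6 = 3; σ²_Task 1 = ((5−1)/6)² = 0.444
te_Task 2 = (3 + 4·8 + 19)/6 = 54/6 = 9; σ²_Task 2 = ((19−3)/6)² = 7.111
te_Task 3 = (4 + 4·7 + 22)/6 = 54/6 = 9; σ²_Task 3 = ((22−4)/6)² = 9.000
te_Task 4 = (7 + 4·11 + 15)/6 = 66/6 = 11; σ²_Task 4 = ((15−7)/6)² = 1.778
te_Task 5 = (7 + 4·11 + 21)/6 = 72/6 = 12; σ²_Task 5 = ((21−7)/6)² = 5.444
te_Task 6 = (1 + 4·2 + 9)/6 = 18/6 = 3; σ²_Task 6 = ((9−1)/6)² = 1.778

Forward pass:
ES_Task 1 = 0; EF_Task 1 = 3
ES_Task 2 = 0; EF_Task 2 = 9
ES_Task 3 = 0; EF_Task 3 = 9
ES_Task 4 = 3; EF_Task 4 = 3+11 = 14
ES_Task 5 = 9; EF_Task 5 = 9+12 = 21
ES_Task 6 = max(EF_Task 3=9, EF_Task 4=14, EF_Task 5=21) = 21; EF_Task 6 = 21+3 = 24
Expected project duration μ = 24 days. Critical path: Task 2 → Task 5 → Task 6.

Variances on critical path: σ²_Task 2=7.111, σ²_Task 5=5.444, σ²_Task 6=1.778.
Largest is σ²_Task 2 = 7.111.

Task 2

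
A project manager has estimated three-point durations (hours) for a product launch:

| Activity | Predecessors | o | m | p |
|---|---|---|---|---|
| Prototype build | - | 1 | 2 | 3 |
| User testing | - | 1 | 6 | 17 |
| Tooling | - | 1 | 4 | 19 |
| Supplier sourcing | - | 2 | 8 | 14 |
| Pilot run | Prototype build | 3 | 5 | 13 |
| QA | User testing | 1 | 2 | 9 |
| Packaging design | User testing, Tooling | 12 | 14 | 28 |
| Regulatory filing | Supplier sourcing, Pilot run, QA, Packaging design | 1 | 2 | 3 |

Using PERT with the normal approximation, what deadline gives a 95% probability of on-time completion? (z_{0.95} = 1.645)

31.2 hours

te_Prototype build = (1 + 4·2 + 3)/6 = 12/6 = 2; σ²_Prototype build = ((3−1)/6)² = 0.111
te_User testing = (1 + 4·6 + 17)/6 = 42/6 = 7; σ²_User testing = ((17−1)/6)² = 7.111
te_Tooling = (1 + 4·4 + 19)/6 = 36/6 = 6; σ²_Tooling = ((19−1)/6)² = 9.000
te_Supplier sourcing = (2 + 4·8 + 14)/6 = 48/6 = 8; σ²_Supplier sourcing = ((14−2)/6)² = 4.000
te_Pilot run = (3 + 4·5 + 13)/6 = 36/6 = 6; σ²_Pilot run = ((13−3)/6)² = 2.778
te_QA = (1 + 4·2 + 9)/6 = 18/6 = 3; σ²_QA = ((9−1)/6)² = 1.778
te_Packaging design = (12 + 4·14 + 28)/6 = 96/6 = 16; σ²_Packaging design = ((28−12)/6)² = 7.111
te_Regulatory filing = (1 + 4·2 + 3)/6 = 12/6 = 2; σ²_Regulatory filing = ((3−1)/6)² = 0.111

Forward pass:
ES_Prototype build = 0; EF_Prototype build = 2
ES_User testing = 0; EF_User testing = 7
ES_Tooling = 0; EF_Tooling = 6
ES_Supplier sourcing = 0; EF_Supplier sourcing = 8
ES_Pilot run = 2; EF_Pilot run = 2+6 = 8
ES_QA = 7; EF_QA = 7+3 = 10
ES_Packaging design = max(EF_User testing=7, EF_Tooling=6) = 7; EF_Packaging design = 7+16 = 23
ES_Regulatory filing = max(EF_Supplier sourcing=8, EF_Pilot run=8, EF_QA=10, EF_Packaging design=23) = 23; EF_Regulatory filing = 23+2 = 25
Expected project duration μ = 25 hours. Critical path: User testing → Packaging design → Regulatory filing.

Variance along critical path = 7.111 + 7.111 + 0.111 = 14.333; σ = 3.786 hours.
D = μ + z·σ = 25 + 1.645·3.786 = 31.2 hours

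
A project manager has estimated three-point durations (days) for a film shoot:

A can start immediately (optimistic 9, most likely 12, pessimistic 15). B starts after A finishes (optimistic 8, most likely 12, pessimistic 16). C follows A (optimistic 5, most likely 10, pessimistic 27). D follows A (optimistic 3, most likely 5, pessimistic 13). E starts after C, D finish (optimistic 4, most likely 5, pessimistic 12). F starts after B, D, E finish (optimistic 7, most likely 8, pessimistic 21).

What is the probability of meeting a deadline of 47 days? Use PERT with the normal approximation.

0.934

te_A = (9 + 4·12 + 15)/6 = 72/6 = 12; σ²_A = ((15−9)/6)² = 1.000
te_B = (8 + 4·12 + 16)/6 = 72/6 = 12; σ²_B = ((16−8)/6)² = 1.778
te_C = (5 + 4·10 + 27)/6 = 72/6 = 12; σ²_C = ((27−5)/6)² = 13.444
te_D = (3 + 4·5 + 13)/6 = 36/6 = 6; σ²_D = ((13−3)/6)² = 2.778
te_E = (4 + 4·5 + 12)/6 = 36/6 = 6; σ²_E = ((12−4)/6)² = 1.778
te_F = (7 + 4·8 + 21)/6 = 60/6 = 10; σ²_F = ((21−7)/6)² = 5.444

Forward pass:
ES_A = 0; EF_A = 12
ES_B = 12; EF_B = 12+12 = 24
ES_C = 12; EF_C = 12+12 = 24
ES_D = 12; EF_D = 12+6 = 18
ES_E = max(EF_C=24, EF_D=18) = 24; EF_E = 24+6 = 30
ES_F = max(EF_B=24, EF_D=18, EF_E=30) = 30; EF_F = 30+10 = 40
Expected project duration μ = 40 days. Critical path: A → C → E → F.

Variance along critical path = 1.000 + 13.444 + 1.778 + 5.444 = 21.667; σ = √21.667 = 4.655 days.
Z = (47 − 40) / 4.655 = 1.504
P(T ≤ 47) = Φ(1.504) ≈ 0.934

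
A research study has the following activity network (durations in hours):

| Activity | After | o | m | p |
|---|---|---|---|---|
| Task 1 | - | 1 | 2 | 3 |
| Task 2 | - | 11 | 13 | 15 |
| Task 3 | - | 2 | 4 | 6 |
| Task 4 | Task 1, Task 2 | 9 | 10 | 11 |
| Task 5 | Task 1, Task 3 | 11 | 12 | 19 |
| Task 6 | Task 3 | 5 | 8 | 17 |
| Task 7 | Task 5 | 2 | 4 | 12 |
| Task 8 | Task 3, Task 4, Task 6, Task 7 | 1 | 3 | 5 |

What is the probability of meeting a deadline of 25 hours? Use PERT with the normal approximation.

te_Task 1 = (1 + 4·2 + 3)/6 = 12/6 = 2; σ²_Task 1 = ((3−1)/6)² = 0.111
te_Task 2 = (11 + 4·13 + 15)/6 = 78/6 = 13; σ²_Task 2 = ((15−11)/6)² = 0.444
te_Task 3 = (2 + 4·4 + 6)/6 = 24/6 = 4; σ²_Task 3 = ((6−2)/6)² = 0.444
te_Task 4 = (9 + 4·10 + 11)/6 = 60/6 = 10; σ²_Task 4 = ((11−9)/6)² = 0.111
te_Task 5 = (11 + 4·12 + 19)/6 = 78/6 = 13; σ²_Task 5 = ((19−11)/6)² = 1.778
te_Task 6 = (5 + 4·8 + 17)/6 = 54/6 = 9; σ²_Task 6 = ((17−5)/6)² = 4.000
te_Task 7 = (2 + 4·4 + 12)/6 = 30/6 = 5; σ²_Task 7 = ((12−2)/6)² = 2.778
te_Task 8 = (1 + 4·3 + 5)/6 = 18/6 = 3; σ²_Task 8 = ((5−1)/6)² = 0.444

Forward pass:
ES_Task 1 = 0; EF_Task 1 = 2
ES_Task 2 = 0; EF_Task 2 = 13
ES_Task 3 = 0; EF_Task 3 = 4
ES_Task 4 = max(EF_Task 1=2, EF_Task 2=13) = 13; EF_Task 4 = 13+10 = 23
ES_Task 5 = max(EF_Task 1=2, EF_Task 3=4) = 4; EF_Task 5 = 4+13 = 17
ES_Task 6 = 4; EF_Task 6 = 4+9 = 13
ES_Task 7 = 17; EF_Task 7 = 17+5 = 22
ES_Task 8 = max(EF_Task 3=4, EF_Task 4=23, EF_Task 6=13, EF_Task 7=22) = 23; EF_Task 8 = 23+3 = 26
Expected project duration μ = 26 hours. Critical path: Task 2 → Task 4 → Task 8.

Variance along critical path = 0.444 + 0.111 + 0.444 = 1.000; σ = √1.000 = 1.000 hours.
Z = (25 − 26) / 1.000 = -1.000
P(T ≤ 25) = Φ(-1.000) ≈ 0.159

0.159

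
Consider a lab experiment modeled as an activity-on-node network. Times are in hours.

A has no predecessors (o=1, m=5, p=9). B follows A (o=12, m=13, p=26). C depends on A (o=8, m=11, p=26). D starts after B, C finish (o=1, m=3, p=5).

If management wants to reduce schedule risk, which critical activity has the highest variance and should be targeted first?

B

te_A = (1 + 4·5 + 9)/6 = 30/6 = 5; σ²_A = ((9−1)/6)² = 1.778
te_B = (12 + 4·13 + 26)/6 = 90/6 = 15; σ²_B = ((26−12)/6)² = 5.444
te_C = (8 + 4·11 + 26)/6 = 78/6 = 13; σ²_C = ((26−8)/6)² = 9.000
te_D = (1 + 4·3 + 5)/6 = 18/6 = 3; σ²_D = ((5−1)/6)² = 0.444

Forward pass:
ES_A = 0; EF_A = 5
ES_B = 5; EF_B = 5+15 = 20
ES_C = 5; EF_C = 5+13 = 18
ES_D = max(EF_B=20, EF_C=18) = 20; EF_D = 20+3 = 23
Expected project duration μ = 23 hours. Critical path: A → B → D.

Variances on critical path: σ²_A=1.778, σ²_B=5.444, σ²_D=0.444.
Largest is σ²_B = 5.444.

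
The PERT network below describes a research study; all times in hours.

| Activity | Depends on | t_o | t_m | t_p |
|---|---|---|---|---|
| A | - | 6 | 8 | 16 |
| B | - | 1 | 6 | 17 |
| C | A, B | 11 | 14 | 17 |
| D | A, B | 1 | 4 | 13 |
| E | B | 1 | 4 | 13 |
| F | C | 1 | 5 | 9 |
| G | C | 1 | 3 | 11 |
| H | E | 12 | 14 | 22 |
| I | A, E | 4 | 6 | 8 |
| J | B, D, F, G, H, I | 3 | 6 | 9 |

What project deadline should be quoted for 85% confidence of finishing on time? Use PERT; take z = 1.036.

36.7 hours

te_A = (6 + 4·8 + 16)/6 = 54/6 = 9; σ²_A = ((16−6)/6)² = 2.778
te_B = (1 + 4·6 + 17)/6 = 42/6 = 7; σ²_B = ((17−1)/6)² = 7.111
te_C = (11 + 4·14 + 17)/6 = 84/6 = 14; σ²_C = ((17−11)/6)² = 1.000
te_D = (1 + 4·4 + 13)/6 = 30/6 = 5; σ²_D = ((13−1)/6)² = 4.000
te_E = (1 + 4·4 + 13)/6 = 30/6 = 5; σ²_E = ((13−1)/6)² = 4.000
te_F = (1 + 4·5 + 9)/6 = 30/6 = 5; σ²_F = ((9−1)/6)² = 1.778
te_G = (1 + 4·3 + 11)/6 = 24/6 = 4; σ²_G = ((11−1)/6)² = 2.778
te_H = (12 + 4·14 + 22)/6 = 90/6 = 15; σ²_H = ((22−12)/6)² = 2.778
te_I = (4 + 4·6 + 8)/6 = 36/6 = 6; σ²_I = ((8−4)/6)² = 0.444
te_J = (3 + 4·6 + 9)/6 = 36/6 = 6; σ²_J = ((9−3)/6)² = 1.000

Forward pass:
ES_A = 0; EF_A = 9
ES_B = 0; EF_B = 7
ES_C = max(EF_A=9, EF_B=7) = 9; EF_C = 9+14 = 23
ES_D = max(EF_A=9, EF_B=7) = 9; EF_D = 9+5 = 14
ES_E = 7; EF_E = 7+5 = 12
ES_F = 23; EF_F = 23+5 = 28
ES_G = 23; EF_G = 23+4 = 27
ES_H = 12; EF_H = 12+15 = 27
ES_I = max(EF_A=9, EF_E=12) = 12; EF_I = 12+6 = 18
ES_J = max(EF_B=7, EF_D=14, EF_F=28, EF_G=27, EF_H=27, EF_I=18) = 28; EF_J = 28+6 = 34
Expected project duration μ = 34 hours. Critical path: A → C → F → J.

Variance along critical path = 2.778 + 1.000 + 1.778 + 1.000 = 6.556; σ = 2.560 hours.
D = μ + z·σ = 34 + 1.036·2.560 = 36.7 hours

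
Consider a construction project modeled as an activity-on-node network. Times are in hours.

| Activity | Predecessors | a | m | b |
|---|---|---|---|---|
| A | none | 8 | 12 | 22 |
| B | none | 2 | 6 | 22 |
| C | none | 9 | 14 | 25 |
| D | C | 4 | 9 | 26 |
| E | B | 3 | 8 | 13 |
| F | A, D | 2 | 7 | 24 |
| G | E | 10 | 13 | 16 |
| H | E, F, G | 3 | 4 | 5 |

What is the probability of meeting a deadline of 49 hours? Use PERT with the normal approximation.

te_A = (8 + 4·12 + 22)/6 = 78/6 = 13; σ²_A = ((22−8)/6)² = 5.444
te_B = (2 + 4·6 + 22)/6 = 48/6 = 8; σ²_B = ((22−2)/6)² = 11.111
te_C = (9 + 4·14 + 25)/6 = 90/6 = 15; σ²_C = ((25−9)/6)² = 7.111
te_D = (4 + 4·9 + 26)/6 = 66/6 = 11; σ²_D = ((26−4)/6)² = 13.444
te_E = (3 + 4·8 + 13)/6 = 48/6 = 8; σ²_E = ((13−3)/6)² = 2.778
te_F = (2 + 4·7 + 24)/6 = 54/6 = 9; σ²_F = ((24−2)/6)² = 13.444
te_G = (10 + 4·13 + 16)/6 = 78/6 = 13; σ²_G = ((16−10)/6)² = 1.000
te_H = (3 + 4·4 + 5)/6 = 24/6 = 4; σ²_H = ((5−3)/6)² = 0.111

Forward pass:
ES_A = 0; EF_A = 13
ES_B = 0; EF_B = 8
ES_C = 0; EF_C = 15
ES_D = 15; EF_D = 15+11 = 26
ES_E = 8; EF_E = 8+8 = 16
ES_F = max(EF_A=13, EF_D=26) = 26; EF_F = 26+9 = 35
ES_G = 16; EF_G = 16+13 = 29
ES_H = max(EF_E=16, EF_F=35, EF_G=29) = 35; EF_H = 35+4 = 39
Expected project duration μ = 39 hours. Critical path: C → D → F → H.

Variance along critical path = 7.111 + 13.444 + 13.444 + 0.111 = 34.111; σ = √34.111 = 5.840 hours.
Z = (49 − 39) / 5.840 = 1.712
P(T ≤ 49) = Φ(1.712) ≈ 0.957

0.957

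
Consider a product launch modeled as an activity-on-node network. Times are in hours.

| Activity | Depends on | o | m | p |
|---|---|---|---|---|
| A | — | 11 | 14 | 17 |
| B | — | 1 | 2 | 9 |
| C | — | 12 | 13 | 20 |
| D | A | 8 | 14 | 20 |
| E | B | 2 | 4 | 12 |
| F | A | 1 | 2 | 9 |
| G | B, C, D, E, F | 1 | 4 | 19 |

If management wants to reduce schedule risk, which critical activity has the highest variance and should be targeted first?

G

te_A = (11 + 4·14 + 17)/6 = 84/6 = 14; σ²_A = ((17−11)/6)² = 1.000
te_B = (1 + 4·2 + 9)/6 = 18/6 = 3; σ²_B = ((9−1)/6)² = 1.778
te_C = (12 + 4·13 + 20)/6 = 84/6 = 14; σ²_C = ((20−12)/6)² = 1.778
te_D = (8 + 4·14 + 20)/6 = 84/6 = 14; σ²_D = ((20−8)/6)² = 4.000
te_E = (2 + 4·4 + 12)/6 = 30/6 = 5; σ²_E = ((12−2)/6)² = 2.778
te_F = (1 + 4·2 + 9)/6 = 18/6 = 3; σ²_F = ((9−1)/6)² = 1.778
te_G = (1 + 4·4 + 19)/6 = 36/6 = 6; σ²_G = ((19−1)/6)² = 9.000

Forward pass:
ES_A = 0; EF_A = 14
ES_B = 0; EF_B = 3
ES_C = 0; EF_C = 14
ES_D = 14; EF_D = 14+14 = 28
ES_E = 3; EF_E = 3+5 = 8
ES_F = 14; EF_F = 14+3 = 17
ES_G = max(EF_B=3, EF_C=14, EF_D=28, EF_E=8, EF_F=17) = 28; EF_G = 28+6 = 34
Expected project duration μ = 34 hours. Critical path: A → D → G.

Variances on critical path: σ²_A=1.000, σ²_D=4.000, σ²_G=9.000.
Largest is σ²_G = 9.000.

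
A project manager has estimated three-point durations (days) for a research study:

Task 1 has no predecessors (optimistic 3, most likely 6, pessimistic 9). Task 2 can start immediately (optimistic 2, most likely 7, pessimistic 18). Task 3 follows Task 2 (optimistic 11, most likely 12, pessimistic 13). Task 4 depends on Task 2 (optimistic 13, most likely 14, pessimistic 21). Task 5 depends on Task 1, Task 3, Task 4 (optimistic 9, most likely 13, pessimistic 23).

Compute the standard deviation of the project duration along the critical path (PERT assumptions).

3.79 days

te_Task 1 = (3 + 4·6 + 9)/6 = 36/6 = 6; σ²_Task 1 = ((9−3)/6)² = 1.000
te_Task 2 = (2 + 4·7 + 18)/6 = 48/6 = 8; σ²_Task 2 = ((18−2)/6)² = 7.111
te_Task 3 = (11 + 4·12 + 13)/6 = 72/6 = 12; σ²_Task 3 = ((13−11)/6)² = 0.111
te_Task 4 = (13 + 4·14 + 21)/6 = 90/6 = 15; σ²_Task 4 = ((21−13)/6)² = 1.778
te_Task 5 = (9 + 4·13 + 23)/6 = 84/6 = 14; σ²_Task 5 = ((23−9)/6)² = 5.444

Forward pass:
ES_Task 1 = 0; EF_Task 1 = 6
ES_Task 2 = 0; EF_Task 2 = 8
ES_Task 3 = 8; EF_Task 3 = 8+12 = 20
ES_Task 4 = 8; EF_Task 4 = 8+15 = 23
ES_Task 5 = max(EF_Task 1=6, EF_Task 3=20, EF_Task 4=23) = 23; EF_Task 5 = 23+14 = 37
Expected project duration μ = 37 days. Critical path: Task 2 → Task 4 → Task 5.

Variance along critical path = 7.111 + 1.778 + 5.444 = 14.333
σ = √14.333 = 3.786 days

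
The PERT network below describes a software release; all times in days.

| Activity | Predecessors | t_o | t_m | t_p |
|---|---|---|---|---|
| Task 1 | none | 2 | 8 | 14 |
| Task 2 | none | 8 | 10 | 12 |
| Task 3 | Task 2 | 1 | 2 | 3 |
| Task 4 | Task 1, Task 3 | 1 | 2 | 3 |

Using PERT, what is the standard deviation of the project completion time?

te_Task 1 = (2 + 4·8 + 14)/6 = 48/6 = 8; σ²_Task 1 = ((14−2)/6)² = 4.000
te_Task 2 = (8 + 4·10 + 12)/6 = 60/6 = 10; σ²_Task 2 = ((12−8)/6)² = 0.444
te_Task 3 = (1 + 4·2 + 3)/6 = 12/6 = 2; σ²_Task 3 = ((3−1)/6)² = 0.111
te_Task 4 = (1 + 4·2 + 3)/6 = 12/6 = 2; σ²_Task 4 = ((3−1)/6)² = 0.111

Forward pass:
ES_Task 1 = 0; EF_Task 1 = 8
ES_Task 2 = 0; EF_Task 2 = 10
ES_Task 3 = 10; EF_Task 3 = 10+2 = 12
ES_Task 4 = max(EF_Task 1=8, EF_Task 3=12) = 12; EF_Task 4 = 12+2 = 14
Expected project duration μ = 14 days. Critical path: Task 2 → Task 3 → Task 4.

Variance along critical path = 0.444 + 0.111 + 0.111 = 0.667
σ = √0.667 = 0.816 days

0.82 days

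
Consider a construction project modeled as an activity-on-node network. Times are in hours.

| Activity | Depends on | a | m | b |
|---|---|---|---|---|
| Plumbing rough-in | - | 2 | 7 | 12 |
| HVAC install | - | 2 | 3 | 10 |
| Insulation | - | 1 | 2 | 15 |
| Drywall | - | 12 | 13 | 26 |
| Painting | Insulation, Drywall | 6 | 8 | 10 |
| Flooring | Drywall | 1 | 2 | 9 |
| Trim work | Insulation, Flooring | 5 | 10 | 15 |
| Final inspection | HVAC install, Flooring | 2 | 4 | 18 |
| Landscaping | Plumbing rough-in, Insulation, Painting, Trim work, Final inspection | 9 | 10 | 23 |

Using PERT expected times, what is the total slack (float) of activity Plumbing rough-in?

21 hours

te_Plumbing rough-in = (2 + 4·7 + 12)/6 = 42/6 = 7
te_HVAC install = (2 + 4·3 + 10)/6 = 24/6 = 4
te_Insulation = (1 + 4·2 + 15)/6 = 24/6 = 4
te_Drywall = (12 + 4·13 + 26)/6 = 90/6 = 15
te_Painting = (6 + 4·8 + 10)/6 = 48/6 = 8
te_Flooring = (1 + 4·2 + 9)/6 = 18/6 = 3
te_Trim work = (5 + 4·10 + 15)/6 = 60/6 = 10
te_Final inspection = (2 + 4·4 + 18)/6 = 36/6 = 6
te_Landscaping = (9 + 4·10 + 23)/6 = 72/6 = 12

Forward pass:
ES_Plumbing rough-in = 0; EF_Plumbing rough-in = 7
ES_HVAC install = 0; EF_HVAC install = 4
ES_Insulation = 0; EF_Insulation = 4
ES_Drywall = 0; EF_Drywall = 15
ES_Painting = max(EF_Insulation=4, EF_Drywall=15) = 15; EF_Painting = 15+8 = 23
ES_Flooring = 15; EF_Flooring = 15+3 = 18
ES_Trim work = max(EF_Insulation=4, EF_Flooring=18) = 18; EF_Trim work = 18+10 = 28
ES_Final inspection = max(EF_HVAC install=4, EF_Flooring=18) = 18; EF_Final inspection = 18+6 = 24
ES_Landscaping = max(EF_Plumbing rough-in=7, EF_Insulation=4, EF_Painting=23, EF_Trim work=28, EF_Final inspection=24) = 28; EF_Landscaping = 28+12 = 40
Expected project duration μ = 40 hours. Critical path: Drywall → Flooring → Trim work → Landscaping.

Backward pass:
LF_Landscaping = 40; LS_Landscaping = 40−12 = 28
LF_Final inspection = LS_Landscaping = 28; LS_Final inspection = 28−6 = 22
LF_Trim work = LS_Landscaping = 28; LS_Trim work = 28−10 = 18
LF_Flooring = min(LS_Trim work=18, LS_Final inspection=22) = 18; LS_Flooring = 18−3 = 15
LF_Painting = LS_Landscaping = 28; LS_Painting = 28−8 = 20
LF_Drywall = min(LS_Painting=20, LS_Flooring=15) = 15; LS_Drywall = 15−15 = 0
LF_Insulation = min(LS_Painting=20, LS_Trim work=18, LS_Landscaping=28) = 18; LS_Insulation = 18−4 = 14
LF_HVAC install = LS_Final inspection = 22; LS_HVAC install = 22−4 = 18
LF_Plumbing rough-in = LS_Landscaping = 28; LS_Plumbing rough-in = 28−7 = 21
Slack_Plumbing rough-in = LS_Plumbing rough-in − ES_Plumbing rough-in = 21 − 0 = 21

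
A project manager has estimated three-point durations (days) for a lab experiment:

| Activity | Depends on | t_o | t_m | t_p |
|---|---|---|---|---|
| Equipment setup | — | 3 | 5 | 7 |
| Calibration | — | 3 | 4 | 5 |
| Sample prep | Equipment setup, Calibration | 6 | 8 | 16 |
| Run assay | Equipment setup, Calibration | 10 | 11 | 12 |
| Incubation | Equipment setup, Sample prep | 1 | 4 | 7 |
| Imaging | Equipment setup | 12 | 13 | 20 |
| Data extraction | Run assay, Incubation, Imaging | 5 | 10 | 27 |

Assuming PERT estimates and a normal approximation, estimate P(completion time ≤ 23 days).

te_Equipment setup = (3 + 4·5 + 7)/6 = 30/6 = 5; σ²_Equipment setup = ((7−3)/6)² = 0.444
te_Calibration = (3 + 4·4 + 5)/6 = 24/6 = 4; σ²_Calibration = ((5−3)/6)² = 0.111
te_Sample prep = (6 + 4·8 + 16)/6 = 54/6 = 9; σ²_Sample prep = ((16−6)/6)² = 2.778
te_Run assay = (10 + 4·11 + 12)/6 = 66/6 = 11; σ²_Run assay = ((12−10)/6)² = 0.111
te_Incubation = (1 + 4·4 + 7)/6 = 24/6 = 4; σ²_Incubation = ((7−1)/6)² = 1.000
te_Imaging = (12 + 4·13 + 20)/6 = 84/6 = 14; σ²_Imaging = ((20−12)/6)² = 1.778
te_Data extraction = (5 + 4·10 + 27)/6 = 72/6 = 12; σ²_Data extraction = ((27−5)/6)² = 13.444

Forward pass:
ES_Equipment setup = 0; EF_Equipment setup = 5
ES_Calibration = 0; EF_Calibration = 4
ES_Sample prep = max(EF_Equipment setup=5, EF_Calibration=4) = 5; EF_Sample prep = 5+9 = 14
ES_Run assay = max(EF_Equipment setup=5, EF_Calibration=4) = 5; EF_Run assay = 5+11 = 16
ES_Incubation = max(EF_Equipment setup=5, EF_Sample prep=14) = 14; EF_Incubation = 14+4 = 18
ES_Imaging = 5; EF_Imaging = 5+14 = 19
ES_Data extraction = max(EF_Run assay=16, EF_Incubation=18, EF_Imaging=19) = 19; EF_Data extraction = 19+12 = 31
Expected project duration μ = 31 days. Critical path: Equipment setup → Imaging → Data extraction.

Variance along critical path = 0.444 + 1.778 + 13.444 = 15.667; σ = √15.667 = 3.958 days.
Z = (23 − 31) / 3.958 = -2.021
P(T ≤ 23) = Φ(-2.021) ≈ 0.022

0.022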